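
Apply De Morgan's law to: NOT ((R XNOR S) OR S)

NOT (R XNOR S) AND NOT S
De Morgan's: NOT(OR of terms) = AND of negations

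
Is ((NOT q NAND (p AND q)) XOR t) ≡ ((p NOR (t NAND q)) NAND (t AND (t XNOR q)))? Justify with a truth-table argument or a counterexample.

No. Counterexample: with p=0, t=1, q=0, Expression 1 = 0 but Expression 2 = 1.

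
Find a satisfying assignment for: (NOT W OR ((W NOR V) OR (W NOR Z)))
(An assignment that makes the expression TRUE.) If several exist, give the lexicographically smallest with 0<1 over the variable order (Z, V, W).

Z=0, V=0, W=0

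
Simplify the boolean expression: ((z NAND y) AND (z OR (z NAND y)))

By absorption (E AND (E OR v) = E):
= (z NAND y)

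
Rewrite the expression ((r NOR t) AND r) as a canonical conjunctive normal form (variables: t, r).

(t OR r) AND (t OR NOT r) AND (NOT t OR r) AND (NOT t OR NOT r)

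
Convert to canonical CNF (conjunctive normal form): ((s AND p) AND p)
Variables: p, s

(p OR s) AND (p OR NOT s) AND (NOT p OR s)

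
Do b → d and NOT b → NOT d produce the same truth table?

No, Inverse is not equivalent to original (counterexample: b=0, d=1, a=0)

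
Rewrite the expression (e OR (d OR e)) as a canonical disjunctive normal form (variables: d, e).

(NOT d AND e) OR (d AND NOT e) OR (d AND e)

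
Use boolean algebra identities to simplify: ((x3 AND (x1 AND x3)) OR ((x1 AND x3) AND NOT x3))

By distribution ((E AND v) OR (E AND NOT v) = E):
= (x1 AND x3)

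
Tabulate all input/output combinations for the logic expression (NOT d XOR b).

b | d | Output
--------------
0 | 0 | 1
0 | 1 | 0
1 | 0 | 0
1 | 1 | 1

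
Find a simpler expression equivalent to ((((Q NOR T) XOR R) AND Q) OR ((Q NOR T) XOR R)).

By absorption (E OR (E AND v) = E):
= ((Q NOR T) XOR R)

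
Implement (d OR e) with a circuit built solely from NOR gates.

((d NOR e) NOR (d NOR e))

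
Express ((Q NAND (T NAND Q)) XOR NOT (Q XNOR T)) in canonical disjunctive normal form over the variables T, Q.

(NOT T AND NOT Q) OR (NOT T AND Q) OR (T AND Q)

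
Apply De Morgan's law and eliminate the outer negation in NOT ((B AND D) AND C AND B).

NOT (B AND D) OR NOT C OR NOT B
De Morgan's: NOT(AND of terms) = OR of negations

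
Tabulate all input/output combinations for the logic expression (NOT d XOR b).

d | b | Output
--------------
0 | 0 | 1
0 | 1 | 0
1 | 0 | 0
1 | 1 | 1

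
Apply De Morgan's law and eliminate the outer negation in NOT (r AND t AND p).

NOT r OR NOT t OR NOT p
De Morgan's: NOT(AND of terms) = OR of negations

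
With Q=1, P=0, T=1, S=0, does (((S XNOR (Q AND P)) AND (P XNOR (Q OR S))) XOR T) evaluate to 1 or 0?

Substituting: (((0 XNOR (1 AND 0)) AND (0 XNOR (1 OR 0))) XOR 1)
= 1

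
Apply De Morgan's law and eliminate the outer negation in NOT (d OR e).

NOT d AND NOT e
De Morgan's: NOT(OR of terms) = AND of negations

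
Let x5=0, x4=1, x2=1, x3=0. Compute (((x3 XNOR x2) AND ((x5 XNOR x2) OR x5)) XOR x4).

Substituting: (((0 XNOR 1) AND ((0 XNOR 1) OR 0)) XOR 1)
= 1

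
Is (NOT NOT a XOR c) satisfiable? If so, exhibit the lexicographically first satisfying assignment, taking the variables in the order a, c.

a=0, c=1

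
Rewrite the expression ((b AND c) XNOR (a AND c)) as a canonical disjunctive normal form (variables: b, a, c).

(NOT b AND NOT a AND NOT c) OR (NOT b AND NOT a AND c) OR (NOT b AND a AND NOT c) OR (b AND NOT a AND NOT c) OR (b AND a AND NOT c) OR (b AND a AND c)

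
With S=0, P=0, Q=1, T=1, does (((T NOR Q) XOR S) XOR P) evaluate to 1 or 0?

Substituting: (((1 NOR 1) XOR 0) XOR 0)
= 0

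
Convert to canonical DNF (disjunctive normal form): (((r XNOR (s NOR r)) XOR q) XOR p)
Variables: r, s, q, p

(NOT r AND NOT s AND NOT q AND p) OR (NOT r AND NOT s AND q AND NOT p) OR (NOT r AND s AND NOT q AND NOT p) OR (NOT r AND s AND q AND p) OR (r AND NOT s AND NOT q AND p) OR (r AND NOT s AND q AND NOT p) OR (r AND s AND NOT q AND p) OR (r AND s AND q AND NOT p)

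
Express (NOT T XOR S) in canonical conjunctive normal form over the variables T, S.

(T OR NOT S) AND (NOT T OR S)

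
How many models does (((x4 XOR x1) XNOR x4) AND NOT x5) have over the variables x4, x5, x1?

Satisfying assignments: (0,0,0), (1,0,0)
Count: 2 out of 8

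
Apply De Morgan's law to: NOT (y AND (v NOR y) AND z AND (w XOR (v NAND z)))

NOT y OR NOT (v NOR y) OR NOT z OR NOT (w XOR (v NAND z))
De Morgan's: NOT(AND of terms) = OR of negations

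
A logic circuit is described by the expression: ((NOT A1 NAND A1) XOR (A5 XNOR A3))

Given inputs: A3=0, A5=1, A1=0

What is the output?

Substituting: ((NOT 0 NAND 0) XOR (1 XNOR 0))
= 1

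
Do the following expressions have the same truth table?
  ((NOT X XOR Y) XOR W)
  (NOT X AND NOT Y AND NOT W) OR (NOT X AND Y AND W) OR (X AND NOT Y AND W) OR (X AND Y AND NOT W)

Yes, they are equivalent — the two output columns agree on all 8 assignments:
X | Y | W | Expression 1 | Expression 2
---------------------------------------
0 | 0 | 0 | 1 | 1
0 | 0 | 1 | 0 | 0
0 | 1 | 0 | 0 | 0
0 | 1 | 1 | 1 | 1
1 | 0 | 0 | 0 | 0
1 | 0 | 1 | 1 | 1
1 | 1 | 0 | 1 | 1
1 | 1 | 1 | 0 | 0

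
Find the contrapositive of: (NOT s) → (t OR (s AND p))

Contrapositive: NOT (t OR (s AND p)) → s
Note: A statement and its contrapositive are logically equivalent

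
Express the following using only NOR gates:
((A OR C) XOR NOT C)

((((((A NOR C) NOR (A NOR C)) NOR (C NOR C)) NOR (((A NOR C) NOR (A NOR C)) NOR (C NOR C))) NOR ((((A NOR C) NOR (A NOR C)) NOR (C NOR C)) NOR (((A NOR C) NOR (A NOR C)) NOR (C NOR C)))) NOR ((((((A NOR C) NOR (A NOR C)) NOR ((A NOR C) NOR (A NOR C))) NOR ((C NOR C) NOR (C NOR C))) NOR ((((A NOR C) NOR (A NOR C)) NOR ((A NOR C) NOR (A NOR C))) NOR ((C NOR C) NOR (C NOR C)))) NOR (((((A NOR C) NOR (A NOR C)) NOR ((A NOR C) NOR (A NOR C))) NOR ((C NOR C) NOR (C NOR C))) NOR ((((A NOR C) NOR (A NOR C)) NOR ((A NOR C) NOR (A NOR C))) NOR ((C NOR C) NOR (C NOR C))))))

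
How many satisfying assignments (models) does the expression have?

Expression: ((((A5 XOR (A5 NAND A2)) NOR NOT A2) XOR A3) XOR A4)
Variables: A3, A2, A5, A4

Satisfying assignments: (0,0,0,1), (0,0,1,1), (0,1,0,1), (0,1,1,1), (1,0,0,0), (1,0,1,0), (1,1,0,0), (1,1,1,0)
Count: 8 out of 16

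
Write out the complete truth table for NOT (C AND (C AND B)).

C | B | Output
--------------
0 | 0 | 1
0 | 1 | 1
1 | 0 | 1
1 | 1 | 0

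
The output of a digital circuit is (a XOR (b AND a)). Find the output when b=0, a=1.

Substituting: (1 XOR (0 AND 1))
= 1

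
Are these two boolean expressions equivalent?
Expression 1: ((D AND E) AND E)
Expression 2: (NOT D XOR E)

No. Counterexample: with E=0, D=0, Expression 1 = 0 but Expression 2 = 1.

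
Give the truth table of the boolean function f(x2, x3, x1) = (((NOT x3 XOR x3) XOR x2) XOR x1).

x2 | x3 | x1 | Output
---------------------
0 | 0 | 0 | 1
0 | 0 | 1 | 0
0 | 1 | 0 | 1
0 | 1 | 1 | 0
1 | 0 | 0 | 0
1 | 0 | 1 | 1
1 | 1 | 0 | 0
1 | 1 | 1 | 1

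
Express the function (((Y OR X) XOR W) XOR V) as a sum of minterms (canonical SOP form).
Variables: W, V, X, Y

Σm(1, 2, 3, 4, 8, 13, 14, 15) = (NOT W AND NOT V AND NOT X AND Y) OR (NOT W AND NOT V AND X AND NOT Y) OR (NOT W AND NOT V AND X AND Y) OR (NOT W AND V AND NOT X AND NOT Y) OR (W AND NOT V AND NOT X AND NOT Y) OR (W AND V AND NOT X AND Y) OR (W AND V AND X AND NOT Y) OR (W AND V AND X AND Y)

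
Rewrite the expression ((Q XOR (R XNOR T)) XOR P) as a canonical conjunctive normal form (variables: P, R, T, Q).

(P OR R OR T OR NOT Q) AND (P OR R OR NOT T OR Q) AND (P OR NOT R OR T OR Q) AND (P OR NOT R OR NOT T OR NOT Q) AND (NOT P OR R OR T OR Q) AND (NOT P OR R OR NOT T OR NOT Q) AND (NOT P OR NOT R OR T OR NOT Q) AND (NOT P OR NOT R OR NOT T OR Q)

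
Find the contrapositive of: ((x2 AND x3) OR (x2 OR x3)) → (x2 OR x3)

Contrapositive: NOT (x2 OR x3) → NOT ((x2 AND x3) OR (x2 OR x3))
Note: A statement and its contrapositive are logically equivalent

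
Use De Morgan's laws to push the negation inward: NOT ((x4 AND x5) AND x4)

NOT (x4 AND x5) OR NOT x4
De Morgan's: NOT(AND of terms) = OR of negations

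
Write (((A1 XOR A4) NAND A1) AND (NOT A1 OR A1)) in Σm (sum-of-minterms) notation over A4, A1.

Σm(0, 2, 3) = (NOT A4 AND NOT A1) OR (A4 AND NOT A1) OR (A4 AND A1)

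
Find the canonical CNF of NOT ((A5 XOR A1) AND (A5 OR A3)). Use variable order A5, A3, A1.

(A5 OR NOT A3 OR NOT A1) AND (NOT A5 OR A3 OR A1) AND (NOT A5 OR NOT A3 OR A1)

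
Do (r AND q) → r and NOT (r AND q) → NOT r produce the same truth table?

No, Inverse is not equivalent to original (counterexample: q=0, r=1)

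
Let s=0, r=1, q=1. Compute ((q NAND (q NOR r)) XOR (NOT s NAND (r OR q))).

Substituting: ((1 NAND (1 NOR 1)) XOR (NOT 0 NAND (1 OR 1)))
= 1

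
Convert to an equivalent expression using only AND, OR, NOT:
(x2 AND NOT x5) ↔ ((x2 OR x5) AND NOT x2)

((x2 AND NOT x5) AND ((x2 OR x5) AND NOT x2)) OR (NOT (x2 AND NOT x5) AND NOT ((x2 OR x5) AND NOT x2))
(Biconditional = both true or both false)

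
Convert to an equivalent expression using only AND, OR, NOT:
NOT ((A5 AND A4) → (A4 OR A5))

(A5 AND A4) AND NOT (A4 OR A5)
(Negated implication: NOT(A → B) = A AND NOT B)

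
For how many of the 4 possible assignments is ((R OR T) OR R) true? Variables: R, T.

Satisfying assignments: (0,1), (1,0), (1,1)
Count: 3 out of 4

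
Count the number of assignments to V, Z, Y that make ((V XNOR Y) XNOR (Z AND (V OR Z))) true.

Satisfying assignments: (0,0,1), (0,1,0), (1,0,0), (1,1,1)
Count: 4 out of 8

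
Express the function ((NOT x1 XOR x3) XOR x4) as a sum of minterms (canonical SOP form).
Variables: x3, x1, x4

Σm(0, 3, 5, 6) = (NOT x3 AND NOT x1 AND NOT x4) OR (NOT x3 AND x1 AND x4) OR (x3 AND NOT x1 AND x4) OR (x3 AND x1 AND NOT x4)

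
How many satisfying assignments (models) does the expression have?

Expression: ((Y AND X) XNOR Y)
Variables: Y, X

Satisfying assignments: (0,0), (0,1), (1,1)
Count: 3 out of 4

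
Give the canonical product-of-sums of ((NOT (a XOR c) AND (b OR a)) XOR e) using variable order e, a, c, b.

ΠM(0, 2, 3, 4, 5, 9, 14, 15) = (e OR a OR c OR b) AND (e OR a OR NOT c OR b) AND (e OR a OR NOT c OR NOT b) AND (e OR NOT a OR c OR b) AND (e OR NOT a OR c OR NOT b) AND (NOT e OR a OR c OR NOT b) AND (NOT e OR NOT a OR NOT c OR b) AND (NOT e OR NOT a OR NOT c OR NOT b)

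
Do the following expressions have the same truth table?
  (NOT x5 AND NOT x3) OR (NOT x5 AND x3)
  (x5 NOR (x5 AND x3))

Yes, they are equivalent — the two output columns agree on all 4 assignments:
x5 | x3 | Expression 1 | Expression 2
-------------------------------------
0 | 0 | 1 | 1
0 | 1 | 1 | 1
1 | 0 | 0 | 0
1 | 1 | 0 | 0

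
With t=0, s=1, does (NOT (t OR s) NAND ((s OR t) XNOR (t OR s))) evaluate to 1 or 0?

Substituting: (NOT (0 OR 1) NAND ((1 OR 0) XNOR (0 OR 1)))
= 1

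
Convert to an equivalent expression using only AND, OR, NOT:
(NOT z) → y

z OR y
(Implication elimination: A → B = NOT A OR B)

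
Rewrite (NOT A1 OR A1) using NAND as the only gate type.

(((A1 NAND A1) NAND (A1 NAND A1)) NAND (A1 NAND A1))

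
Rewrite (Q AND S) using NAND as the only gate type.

((Q NAND S) NAND (Q NAND S))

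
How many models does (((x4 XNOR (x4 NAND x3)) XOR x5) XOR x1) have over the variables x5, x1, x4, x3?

Satisfying assignments: (0,0,1,0), (0,1,0,0), (0,1,0,1), (0,1,1,1), (1,0,0,0), (1,0,0,1), (1,0,1,1), (1,1,1,0)
Count: 8 out of 16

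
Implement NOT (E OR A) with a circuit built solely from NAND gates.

(((E NAND E) NAND (A NAND A)) NAND ((E NAND E) NAND (A NAND A)))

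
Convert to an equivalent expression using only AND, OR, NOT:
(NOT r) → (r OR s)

r OR (r OR s)
(Implication elimination: A → B = NOT A OR B)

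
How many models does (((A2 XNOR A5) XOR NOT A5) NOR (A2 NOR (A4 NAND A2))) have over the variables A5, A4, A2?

Satisfying assignments: (0,0,0), (0,1,0), (1,0,0), (1,1,0)
Count: 4 out of 8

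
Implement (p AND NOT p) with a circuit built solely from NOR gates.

((p NOR p) NOR ((p NOR p) NOR (p NOR p)))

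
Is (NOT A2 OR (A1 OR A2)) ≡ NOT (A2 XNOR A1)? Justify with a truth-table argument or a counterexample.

No. Counterexample: with A2=0, A1=0, Expression 1 = 1 but Expression 2 = 0.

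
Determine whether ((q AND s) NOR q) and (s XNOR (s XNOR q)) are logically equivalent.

No. Counterexample: with s=0, q=0, Expression 1 = 1 but Expression 2 = 0.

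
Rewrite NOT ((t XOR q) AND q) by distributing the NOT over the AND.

NOT (t XOR q) OR NOT q
De Morgan's: NOT(AND of terms) = OR of negations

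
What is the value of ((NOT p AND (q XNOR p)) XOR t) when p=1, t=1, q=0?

Substituting: ((NOT 1 AND (0 XNOR 1)) XOR 1)
= 1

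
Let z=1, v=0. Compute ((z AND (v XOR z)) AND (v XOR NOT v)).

Substituting: ((1 AND (0 XOR 1)) AND (0 XOR NOT 0))
= 1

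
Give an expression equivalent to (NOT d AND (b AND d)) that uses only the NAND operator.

(((d NAND d) NAND ((b NAND d) NAND (b NAND d))) NAND ((d NAND d) NAND ((b NAND d) NAND (b NAND d))))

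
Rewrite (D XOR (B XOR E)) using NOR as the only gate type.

((((D NOR ((((B NOR E) NOR (B NOR E)) NOR ((B NOR E) NOR (B NOR E))) NOR ((((B NOR B) NOR (E NOR E)) NOR ((B NOR B) NOR (E NOR E))) NOR (((B NOR B) NOR (E NOR E)) NOR ((B NOR B) NOR (E NOR E)))))) NOR (D NOR ((((B NOR E) NOR (B NOR E)) NOR ((B NOR E) NOR (B NOR E))) NOR ((((B NOR B) NOR (E NOR E)) NOR ((B NOR B) NOR (E NOR E))) NOR (((B NOR B) NOR (E NOR E)) NOR ((B NOR B) NOR (E NOR E))))))) NOR ((D NOR ((((B NOR E) NOR (B NOR E)) NOR ((B NOR E) NOR (B NOR E))) NOR ((((B NOR B) NOR (E NOR E)) NOR ((B NOR B) NOR (E NOR E))) NOR (((B NOR B) NOR (E NOR E)) NOR ((B NOR B) NOR (E NOR E)))))) NOR (D NOR ((((B NOR E) NOR (B NOR E)) NOR ((B NOR E) NOR (B NOR E))) NOR ((((B NOR B) NOR (E NOR E)) NOR ((B NOR B) NOR (E NOR E))) NOR (((B NOR B) NOR (E NOR E)) NOR ((B NOR B) NOR (E NOR E)))))))) NOR ((((D NOR D) NOR (((((B NOR E) NOR (B NOR E)) NOR ((B NOR E) NOR (B NOR E))) NOR ((((B NOR B) NOR (E NOR E)) NOR ((B NOR B) NOR (E NOR E))) NOR (((B NOR B) NOR (E NOR E)) NOR ((B NOR B) NOR (E NOR E))))) NOR ((((B NOR E) NOR (B NOR E)) NOR ((B NOR E) NOR (B NOR E))) NOR ((((B NOR B) NOR (E NOR E)) NOR ((B NOR B) NOR (E NOR E))) NOR (((B NOR B) NOR (E NOR E)) NOR ((B NOR B) NOR (E NOR E))))))) NOR ((D NOR D) NOR (((((B NOR E) NOR (B NOR E)) NOR ((B NOR E) NOR (B NOR E))) NOR ((((B NOR B) NOR (E NOR E)) NOR ((B NOR B) NOR (E NOR E))) NOR (((B NOR B) NOR (E NOR E)) NOR ((B NOR B) NOR (E NOR E))))) NOR ((((B NOR E) NOR (B NOR E)) NOR ((B NOR E) NOR (B NOR E))) NOR ((((B NOR B) NOR (E NOR E)) NOR ((B NOR B) NOR (E NOR E))) NOR (((B NOR B) NOR (E NOR E)) NOR ((B NOR B) NOR (E NOR E)))))))) NOR (((D NOR D) NOR (((((B NOR E) NOR (B NOR E)) NOR ((B NOR E) NOR (B NOR E))) NOR ((((B NOR B) NOR (E NOR E)) NOR ((B NOR B) NOR (E NOR E))) NOR (((B NOR B) NOR (E NOR E)) NOR ((B NOR B) NOR (E NOR E))))) NOR ((((B NOR E) NOR (B NOR E)) NOR ((B NOR E) NOR (B NOR E))) NOR ((((B NOR B) NOR (E NOR E)) NOR ((B NOR B) NOR (E NOR E))) NOR (((B NOR B) NOR (E NOR E)) NOR ((B NOR B) NOR (E NOR E))))))) NOR ((D NOR D) NOR (((((B NOR E) NOR (B NOR E)) NOR ((B NOR E) NOR (B NOR E))) NOR ((((B NOR B) NOR (E NOR E)) NOR ((B NOR B) NOR (E NOR E))) NOR (((B NOR B) NOR (E NOR E)) NOR ((B NOR B) NOR (E NOR E))))) NOR ((((B NOR E) NOR (B NOR E)) NOR ((B NOR E) NOR (B NOR E))) NOR ((((B NOR B) NOR (E NOR E)) NOR ((B NOR B) NOR (E NOR E))) NOR (((B NOR B) NOR (E NOR E)) NOR ((B NOR B) NOR (E NOR E))))))))))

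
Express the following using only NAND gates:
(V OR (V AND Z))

((V NAND V) NAND (((V NAND Z) NAND (V NAND Z)) NAND ((V NAND Z) NAND (V NAND Z))))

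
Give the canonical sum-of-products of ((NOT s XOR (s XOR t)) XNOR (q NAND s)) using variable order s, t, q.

Σm(0, 1, 4, 7) = (NOT s AND NOT t AND NOT q) OR (NOT s AND NOT t AND q) OR (s AND NOT t AND NOT q) OR (s AND t AND q)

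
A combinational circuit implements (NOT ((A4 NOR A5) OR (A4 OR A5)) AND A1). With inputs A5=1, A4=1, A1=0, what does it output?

Substituting: (NOT ((1 NOR 1) OR (1 OR 1)) AND 0)
= 0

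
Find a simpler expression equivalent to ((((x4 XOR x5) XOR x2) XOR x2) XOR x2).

By XOR self-cancellation ((E XOR v) XOR v = E):
= ((x4 XOR x5) XOR x2)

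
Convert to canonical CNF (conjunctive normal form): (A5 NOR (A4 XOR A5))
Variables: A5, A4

(A5 OR NOT A4) AND (NOT A5 OR A4) AND (NOT A5 OR NOT A4)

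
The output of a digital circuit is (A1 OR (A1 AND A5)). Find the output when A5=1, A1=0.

Substituting: (0 OR (0 AND 1))
= 0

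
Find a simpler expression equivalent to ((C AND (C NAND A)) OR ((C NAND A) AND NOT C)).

By distribution ((E AND v) OR (E AND NOT v) = E):
= (C NAND A)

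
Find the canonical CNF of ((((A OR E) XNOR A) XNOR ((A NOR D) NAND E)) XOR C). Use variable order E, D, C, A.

(E OR D OR NOT C OR A) AND (E OR D OR NOT C OR NOT A) AND (E OR NOT D OR NOT C OR A) AND (E OR NOT D OR NOT C OR NOT A) AND (NOT E OR D OR NOT C OR A) AND (NOT E OR D OR NOT C OR NOT A) AND (NOT E OR NOT D OR C OR A) AND (NOT E OR NOT D OR NOT C OR NOT A)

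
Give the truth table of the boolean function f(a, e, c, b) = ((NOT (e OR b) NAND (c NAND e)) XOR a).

a | e | c | b | Output
----------------------
0 | 0 | 0 | 0 | 0
0 | 0 | 0 | 1 | 1
0 | 0 | 1 | 0 | 0
0 | 0 | 1 | 1 | 1
0 | 1 | 0 | 0 | 1
0 | 1 | 0 | 1 | 1
0 | 1 | 1 | 0 | 1
0 | 1 | 1 | 1 | 1
1 | 0 | 0 | 0 | 1
1 | 0 | 0 | 1 | 0
1 | 0 | 1 | 0 | 1
1 | 0 | 1 | 1 | 0
1 | 1 | 0 | 0 | 0
1 | 1 | 0 | 1 | 0
1 | 1 | 1 | 0 | 0
1 | 1 | 1 | 1 | 0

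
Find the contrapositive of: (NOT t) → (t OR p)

Contrapositive: NOT (t OR p) → t
Note: A statement and its contrapositive are logically equivalent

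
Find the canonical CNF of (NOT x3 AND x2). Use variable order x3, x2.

(x3 OR x2) AND (NOT x3 OR x2) AND (NOT x3 OR NOT x2)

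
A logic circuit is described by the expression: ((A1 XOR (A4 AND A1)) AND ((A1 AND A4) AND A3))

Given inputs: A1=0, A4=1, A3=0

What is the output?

Substituting: ((0 XOR (1 AND 0)) AND ((0 AND 1) AND 0))
= 0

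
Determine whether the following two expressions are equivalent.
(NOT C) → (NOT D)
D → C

Yes, Contrapositive is always equivalent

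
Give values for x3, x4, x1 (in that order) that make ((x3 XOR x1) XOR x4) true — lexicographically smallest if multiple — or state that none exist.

x3=0, x4=0, x1=1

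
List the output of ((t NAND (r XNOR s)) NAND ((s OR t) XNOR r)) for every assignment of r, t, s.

r | t | s | Output
------------------
0 | 0 | 0 | 0
0 | 0 | 1 | 1
0 | 1 | 0 | 1
0 | 1 | 1 | 1
1 | 0 | 0 | 1
1 | 0 | 1 | 0
1 | 1 | 0 | 0
1 | 1 | 1 | 1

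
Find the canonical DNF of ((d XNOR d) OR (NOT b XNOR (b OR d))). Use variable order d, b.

(NOT d AND NOT b) OR (NOT d AND b) OR (d AND NOT b) OR (d AND b)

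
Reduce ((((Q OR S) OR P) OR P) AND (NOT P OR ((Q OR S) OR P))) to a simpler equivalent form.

By distribution ((E OR v) AND (E OR NOT v) = E):
= ((Q OR S) OR P)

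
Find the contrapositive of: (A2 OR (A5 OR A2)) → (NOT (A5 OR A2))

Contrapositive: (A5 OR A2) → NOT (A2 OR (A5 OR A2))
Note: A statement and its contrapositive are logically equivalent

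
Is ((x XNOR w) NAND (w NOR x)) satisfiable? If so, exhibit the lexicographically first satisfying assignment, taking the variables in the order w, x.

w=0, x=1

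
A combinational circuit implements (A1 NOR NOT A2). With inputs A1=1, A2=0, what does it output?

Substituting: (1 NOR NOT 0)
= 0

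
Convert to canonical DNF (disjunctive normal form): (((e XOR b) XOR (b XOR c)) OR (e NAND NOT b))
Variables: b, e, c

(NOT b AND NOT e AND NOT c) OR (NOT b AND NOT e AND c) OR (NOT b AND e AND NOT c) OR (b AND NOT e AND NOT c) OR (b AND NOT e AND c) OR (b AND e AND NOT c) OR (b AND e AND c)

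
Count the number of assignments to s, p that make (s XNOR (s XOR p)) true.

Satisfying assignments: (0,0), (1,0)
Count: 2 out of 4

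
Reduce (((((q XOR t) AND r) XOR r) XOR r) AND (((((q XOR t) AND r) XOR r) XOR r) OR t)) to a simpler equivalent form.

By absorption (E AND (E OR v) = E) then XOR self-cancellation ((E XOR v) XOR v = E):
= ((q XOR t) AND r)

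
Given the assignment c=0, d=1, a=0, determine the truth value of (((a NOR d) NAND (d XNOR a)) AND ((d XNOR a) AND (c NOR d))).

Substituting: (((0 NOR 1) NAND (1 XNOR 0)) AND ((1 XNOR 0) AND (0 NOR 1)))
= 0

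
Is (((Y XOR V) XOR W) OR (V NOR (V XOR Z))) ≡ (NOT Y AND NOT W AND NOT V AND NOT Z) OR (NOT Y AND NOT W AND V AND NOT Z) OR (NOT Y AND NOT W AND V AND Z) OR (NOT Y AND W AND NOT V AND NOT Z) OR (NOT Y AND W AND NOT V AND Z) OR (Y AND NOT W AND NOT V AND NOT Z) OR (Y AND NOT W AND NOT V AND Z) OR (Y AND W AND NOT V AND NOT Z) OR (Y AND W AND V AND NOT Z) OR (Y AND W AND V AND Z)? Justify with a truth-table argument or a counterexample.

Yes, they are equivalent — the two output columns agree on all 16 assignments:
Y | W | V | Z | Expression 1 | Expression 2
-------------------------------------------
0 | 0 | 0 | 0 | 1 | 1
0 | 0 | 0 | 1 | 0 | 0
0 | 0 | 1 | 0 | 1 | 1
0 | 0 | 1 | 1 | 1 | 1
0 | 1 | 0 | 0 | 1 | 1
0 | 1 | 0 | 1 | 1 | 1
0 | 1 | 1 | 0 | 0 | 0
0 | 1 | 1 | 1 | 0 | 0
1 | 0 | 0 | 0 | 1 | 1
1 | 0 | 0 | 1 | 1 | 1
1 | 0 | 1 | 0 | 0 | 0
1 | 0 | 1 | 1 | 0 | 0
1 | 1 | 0 | 0 | 1 | 1
1 | 1 | 0 | 1 | 0 | 0
1 | 1 | 1 | 0 | 1 | 1
1 | 1 | 1 | 1 | 1 | 1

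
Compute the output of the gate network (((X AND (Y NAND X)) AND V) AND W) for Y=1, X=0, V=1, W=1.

Substituting: (((0 AND (1 NAND 0)) AND 1) AND 1)
= 0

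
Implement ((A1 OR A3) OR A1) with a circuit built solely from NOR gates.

((((A1 NOR A3) NOR (A1 NOR A3)) NOR A1) NOR (((A1 NOR A3) NOR (A1 NOR A3)) NOR A1))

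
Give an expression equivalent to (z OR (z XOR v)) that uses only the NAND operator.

((z NAND z) NAND (((z NAND (z NAND v)) NAND (v NAND (z NAND v))) NAND ((z NAND (z NAND v)) NAND (v NAND (z NAND v)))))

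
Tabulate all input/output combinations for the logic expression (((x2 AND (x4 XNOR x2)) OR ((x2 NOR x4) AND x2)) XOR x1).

x4 | x1 | x2 | Output
---------------------
0 | 0 | 0 | 0
0 | 0 | 1 | 0
0 | 1 | 0 | 1
0 | 1 | 1 | 1
1 | 0 | 0 | 0
1 | 0 | 1 | 1
1 | 1 | 0 | 1
1 | 1 | 1 | 0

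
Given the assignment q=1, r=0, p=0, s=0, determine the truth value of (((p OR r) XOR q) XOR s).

Substituting: (((0 OR 0) XOR 1) XOR 0)
= 1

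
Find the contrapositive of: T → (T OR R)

Contrapositive: NOT (T OR R) → NOT T
Note: A statement and its contrapositive are logically equivalent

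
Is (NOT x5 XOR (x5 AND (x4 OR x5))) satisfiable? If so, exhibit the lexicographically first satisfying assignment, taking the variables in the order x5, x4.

x5=0, x4=0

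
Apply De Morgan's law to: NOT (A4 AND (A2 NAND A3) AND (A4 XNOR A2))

NOT A4 OR NOT (A2 NAND A3) OR NOT (A4 XNOR A2)
De Morgan's: NOT(AND of terms) = OR of negations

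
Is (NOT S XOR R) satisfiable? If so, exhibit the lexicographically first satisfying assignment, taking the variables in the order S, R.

S=0, R=0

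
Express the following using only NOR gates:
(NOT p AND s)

(((p NOR p) NOR (p NOR p)) NOR (s NOR s))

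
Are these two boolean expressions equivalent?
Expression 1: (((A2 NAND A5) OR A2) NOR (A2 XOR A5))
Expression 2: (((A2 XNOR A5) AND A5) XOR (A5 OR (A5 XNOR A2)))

No. Counterexample: with A5=0, A2=0, Expression 1 = 0 but Expression 2 = 1.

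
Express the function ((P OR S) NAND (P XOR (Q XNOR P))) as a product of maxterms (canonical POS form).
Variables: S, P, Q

ΠM(2, 4, 6) = (S OR NOT P OR Q) AND (NOT S OR P OR Q) AND (NOT S OR NOT P OR Q)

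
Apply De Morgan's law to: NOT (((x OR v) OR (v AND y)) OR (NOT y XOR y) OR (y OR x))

NOT ((x OR v) OR (v AND y)) AND NOT (NOT y XOR y) AND NOT (y OR x)
De Morgan's: NOT(OR of terms) = AND of negations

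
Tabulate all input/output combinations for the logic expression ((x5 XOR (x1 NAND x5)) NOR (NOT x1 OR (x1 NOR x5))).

x5 | x1 | Output
----------------
0 | 0 | 0
0 | 1 | 0
1 | 0 | 0
1 | 1 | 0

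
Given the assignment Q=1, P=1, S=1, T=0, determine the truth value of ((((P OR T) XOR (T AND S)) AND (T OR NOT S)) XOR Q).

Substituting: ((((1 OR 0) XOR (0 AND 1)) AND (0 OR NOT 1)) XOR 1)
= 1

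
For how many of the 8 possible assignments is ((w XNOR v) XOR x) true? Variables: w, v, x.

Satisfying assignments: (0,0,0), (0,1,1), (1,0,1), (1,1,0)
Count: 4 out of 8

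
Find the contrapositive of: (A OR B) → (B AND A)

Contrapositive: NOT (B AND A) → NOT (A OR B)
Note: A statement and its contrapositive are logically equivalent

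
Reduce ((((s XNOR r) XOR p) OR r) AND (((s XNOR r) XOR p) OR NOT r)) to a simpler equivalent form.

By distribution ((E OR v) AND (E OR NOT v) = E):
= ((s XNOR r) XOR p)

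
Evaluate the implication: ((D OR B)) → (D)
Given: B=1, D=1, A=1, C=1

Antecedent ((D OR B)) = 1; consequent (D) = 1.
1 → 1 = 1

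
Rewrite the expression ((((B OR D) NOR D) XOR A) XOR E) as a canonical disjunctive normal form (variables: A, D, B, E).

(NOT A AND NOT D AND NOT B AND NOT E) OR (NOT A AND NOT D AND B AND E) OR (NOT A AND D AND NOT B AND E) OR (NOT A AND D AND B AND E) OR (A AND NOT D AND NOT B AND E) OR (A AND NOT D AND B AND NOT E) OR (A AND D AND NOT B AND NOT E) OR (A AND D AND B AND NOT E)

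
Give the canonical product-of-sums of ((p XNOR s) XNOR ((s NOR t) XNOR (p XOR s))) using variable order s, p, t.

ΠM(0, 2) = (s OR p OR t) AND (s OR NOT p OR t)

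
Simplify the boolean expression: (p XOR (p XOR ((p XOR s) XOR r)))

By XOR self-cancellation ((E XOR v) XOR v = E):
= ((p XOR s) XOR r)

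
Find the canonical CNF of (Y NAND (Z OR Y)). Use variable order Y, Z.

(NOT Y OR Z) AND (NOT Y OR NOT Z)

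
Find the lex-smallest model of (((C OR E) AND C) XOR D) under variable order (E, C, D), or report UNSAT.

E=0, C=0, D=1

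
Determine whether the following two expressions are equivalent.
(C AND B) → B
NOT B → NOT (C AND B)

Yes, Contrapositive is always equivalent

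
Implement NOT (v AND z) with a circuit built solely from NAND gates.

(((v NAND z) NAND (v NAND z)) NAND ((v NAND z) NAND (v NAND z)))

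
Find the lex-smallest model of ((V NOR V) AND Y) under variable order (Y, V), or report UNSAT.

Y=1, V=0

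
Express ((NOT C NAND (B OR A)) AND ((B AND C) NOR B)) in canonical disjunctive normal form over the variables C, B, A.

(NOT C AND NOT B AND NOT A) OR (C AND NOT B AND NOT A) OR (C AND NOT B AND A)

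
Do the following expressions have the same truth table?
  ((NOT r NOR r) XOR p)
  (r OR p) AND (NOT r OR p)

Yes, they are equivalent — the two output columns agree on all 4 assignments:
r | p | Expression 1 | Expression 2
-----------------------------------
0 | 0 | 0 | 0
0 | 1 | 1 | 1
1 | 0 | 0 | 0
1 | 1 | 1 | 1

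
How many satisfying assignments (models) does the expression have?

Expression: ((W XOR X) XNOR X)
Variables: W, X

Satisfying assignments: (0,0), (0,1)
Count: 2 out of 4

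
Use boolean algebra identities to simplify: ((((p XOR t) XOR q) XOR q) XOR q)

By XOR self-cancellation ((E XOR v) XOR v = E):
= ((p XOR t) XOR q)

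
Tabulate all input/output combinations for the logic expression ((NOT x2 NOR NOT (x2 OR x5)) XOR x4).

x4 | x2 | x5 | Output
---------------------
0 | 0 | 0 | 0
0 | 0 | 1 | 0
0 | 1 | 0 | 1
0 | 1 | 1 | 1
1 | 0 | 0 | 1
1 | 0 | 1 | 1
1 | 1 | 0 | 0
1 | 1 | 1 | 0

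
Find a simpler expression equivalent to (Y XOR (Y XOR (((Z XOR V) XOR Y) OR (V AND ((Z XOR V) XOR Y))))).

By XOR self-cancellation ((E XOR v) XOR v = E) then absorption (E OR (E AND v) = E):
= ((Z XOR V) XOR Y)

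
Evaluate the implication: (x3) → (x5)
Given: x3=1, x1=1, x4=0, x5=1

Antecedent (x3) = 1; consequent (x5) = 1.
1 → 1 = 1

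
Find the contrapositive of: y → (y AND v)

Contrapositive: NOT (y AND v) → NOT y
Note: A statement and its contrapositive are logically equivalent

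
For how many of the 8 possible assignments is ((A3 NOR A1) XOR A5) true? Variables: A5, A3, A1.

Satisfying assignments: (0,0,0), (1,0,1), (1,1,0), (1,1,1)
Count: 4 out of 8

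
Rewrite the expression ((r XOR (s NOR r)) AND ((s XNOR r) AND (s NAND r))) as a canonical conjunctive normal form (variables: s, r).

(s OR NOT r) AND (NOT s OR r) AND (NOT s OR NOT r)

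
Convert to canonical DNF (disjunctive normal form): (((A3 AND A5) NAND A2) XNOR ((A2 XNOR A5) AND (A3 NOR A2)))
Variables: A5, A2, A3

(NOT A5 AND NOT A2 AND NOT A3) OR (A5 AND A2 AND A3)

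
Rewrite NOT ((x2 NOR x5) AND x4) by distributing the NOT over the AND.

NOT (x2 NOR x5) OR NOT x4
De Morgan's: NOT(AND of terms) = OR of negations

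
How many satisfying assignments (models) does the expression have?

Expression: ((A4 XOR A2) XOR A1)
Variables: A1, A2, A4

Satisfying assignments: (0,0,1), (0,1,0), (1,0,0), (1,1,1)
Count: 4 out of 8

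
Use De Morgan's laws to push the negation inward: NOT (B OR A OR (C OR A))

NOT B AND NOT A AND NOT (C OR A)
De Morgan's: NOT(OR of terms) = AND of negations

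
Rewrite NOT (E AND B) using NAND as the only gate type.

(((E NAND B) NAND (E NAND B)) NAND ((E NAND B) NAND (E NAND B)))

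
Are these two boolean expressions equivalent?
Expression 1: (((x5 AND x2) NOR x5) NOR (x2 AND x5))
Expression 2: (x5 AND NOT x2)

Yes, they are equivalent — the two output columns agree on all 4 assignments:
x5 | x2 | Expression 1 | Expression 2
-------------------------------------
0 | 0 | 0 | 0
0 | 1 | 0 | 0
1 | 0 | 1 | 1
1 | 1 | 0 | 0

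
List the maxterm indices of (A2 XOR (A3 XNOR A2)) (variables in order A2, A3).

ΠM(1, 3) = (A2 OR NOT A3) AND (NOT A2 OR NOT A3)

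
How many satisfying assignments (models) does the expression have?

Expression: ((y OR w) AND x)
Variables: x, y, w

Satisfying assignments: (1,0,1), (1,1,0), (1,1,1)
Count: 3 out of 8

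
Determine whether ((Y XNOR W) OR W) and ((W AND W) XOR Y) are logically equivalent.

No. Counterexample: with W=0, Y=0, Expression 1 = 1 but Expression 2 = 0.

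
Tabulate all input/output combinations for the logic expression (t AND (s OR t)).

s | t | Output
--------------
0 | 0 | 0
0 | 1 | 1
1 | 0 | 0
1 | 1 | 1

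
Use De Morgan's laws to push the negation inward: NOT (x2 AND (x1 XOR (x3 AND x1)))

NOT x2 OR NOT (x1 XOR (x3 AND x1))
De Morgan's: NOT(AND of terms) = OR of negations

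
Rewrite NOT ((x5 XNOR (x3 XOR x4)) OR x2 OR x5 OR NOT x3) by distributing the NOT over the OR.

NOT (x5 XNOR (x3 XOR x4)) AND NOT x2 AND NOT x5 AND x3
De Morgan's: NOT(OR of terms) = AND of negations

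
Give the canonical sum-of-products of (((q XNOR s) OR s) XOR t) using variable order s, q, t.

Σm(0, 3, 4, 6) = (NOT s AND NOT q AND NOT t) OR (NOT s AND q AND t) OR (s AND NOT q AND NOT t) OR (s AND q AND NOT t)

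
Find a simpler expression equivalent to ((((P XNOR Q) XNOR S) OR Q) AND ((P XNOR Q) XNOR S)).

By absorption (E AND (E OR v) = E):
= ((P XNOR Q) XNOR S)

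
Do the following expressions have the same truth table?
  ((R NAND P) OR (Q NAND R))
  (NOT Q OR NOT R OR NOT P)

Yes, they are equivalent — the two output columns agree on all 8 assignments:
Q | R | P | Expression 1 | Expression 2
---------------------------------------
0 | 0 | 0 | 1 | 1
0 | 0 | 1 | 1 | 1
0 | 1 | 0 | 1 | 1
0 | 1 | 1 | 1 | 1
1 | 0 | 0 | 1 | 1
1 | 0 | 1 | 1 | 1
1 | 1 | 0 | 1 | 1
1 | 1 | 1 | 0 | 0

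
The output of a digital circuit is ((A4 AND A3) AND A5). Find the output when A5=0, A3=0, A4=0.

Substituting: ((0 AND 0) AND 0)
= 0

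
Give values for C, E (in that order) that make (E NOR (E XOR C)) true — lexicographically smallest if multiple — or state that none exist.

C=0, E=0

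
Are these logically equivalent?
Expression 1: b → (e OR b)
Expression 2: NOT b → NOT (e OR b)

No, Inverse is not equivalent to original (counterexample: b=0, e=1)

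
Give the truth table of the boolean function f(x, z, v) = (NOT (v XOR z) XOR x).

x | z | v | Output
------------------
0 | 0 | 0 | 1
0 | 0 | 1 | 0
0 | 1 | 0 | 0
0 | 1 | 1 | 1
1 | 0 | 0 | 0
1 | 0 | 1 | 1
1 | 1 | 0 | 1
1 | 1 | 1 | 0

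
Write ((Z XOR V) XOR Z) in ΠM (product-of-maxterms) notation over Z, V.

ΠM(0, 2) = (Z OR V) AND (NOT Z OR V)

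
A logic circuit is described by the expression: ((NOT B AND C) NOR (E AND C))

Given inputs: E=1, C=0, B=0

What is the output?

Substituting: ((NOT 0 AND 0) NOR (1 AND 0))
= 1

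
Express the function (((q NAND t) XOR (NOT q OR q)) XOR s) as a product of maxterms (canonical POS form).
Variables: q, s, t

ΠM(0, 1, 4, 7) = (q OR s OR t) AND (q OR s OR NOT t) AND (NOT q OR s OR t) AND (NOT q OR NOT s OR NOT t)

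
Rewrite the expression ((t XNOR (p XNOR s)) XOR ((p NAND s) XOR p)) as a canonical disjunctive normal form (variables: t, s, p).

(NOT t AND NOT s AND NOT p) OR (NOT t AND NOT s AND p) OR (NOT t AND s AND p) OR (t AND s AND NOT p)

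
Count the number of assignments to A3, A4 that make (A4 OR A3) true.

Satisfying assignments: (0,1), (1,0), (1,1)
Count: 3 out of 4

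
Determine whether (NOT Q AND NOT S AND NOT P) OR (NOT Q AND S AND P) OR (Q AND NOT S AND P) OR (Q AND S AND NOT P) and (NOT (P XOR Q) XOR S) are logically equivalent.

Yes, they are equivalent — the two output columns agree on all 8 assignments:
Q | S | P | Expression 1 | Expression 2
---------------------------------------
0 | 0 | 0 | 1 | 1
0 | 0 | 1 | 0 | 0
0 | 1 | 0 | 0 | 0
0 | 1 | 1 | 1 | 1
1 | 0 | 0 | 0 | 0
1 | 0 | 1 | 1 | 1
1 | 1 | 0 | 1 | 1
1 | 1 | 1 | 0 | 0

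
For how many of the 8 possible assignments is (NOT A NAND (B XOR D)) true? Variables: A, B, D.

Satisfying assignments: (0,0,0), (0,1,1), (1,0,0), (1,0,1), (1,1,0), (1,1,1)
Count: 6 out of 8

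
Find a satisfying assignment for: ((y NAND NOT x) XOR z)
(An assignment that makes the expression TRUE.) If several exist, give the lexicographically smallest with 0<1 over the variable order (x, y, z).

x=0, y=0, z=0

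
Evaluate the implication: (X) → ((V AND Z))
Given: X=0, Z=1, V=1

Antecedent (X) = 0; consequent ((V AND Z)) = 1.
0 → 1 = 1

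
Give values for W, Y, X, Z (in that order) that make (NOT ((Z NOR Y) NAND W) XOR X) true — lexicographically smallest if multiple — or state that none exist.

W=0, Y=0, X=1, Z=0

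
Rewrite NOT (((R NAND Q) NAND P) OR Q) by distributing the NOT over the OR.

NOT ((R NAND Q) NAND P) AND NOT Q
De Morgan's: NOT(OR of terms) = AND of negations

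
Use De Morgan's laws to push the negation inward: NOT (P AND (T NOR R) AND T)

NOT P OR NOT (T NOR R) OR NOT T
De Morgan's: NOT(AND of terms) = OR of negations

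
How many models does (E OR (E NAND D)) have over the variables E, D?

Satisfying assignments: (0,0), (0,1), (1,0), (1,1)
Count: 4 out of 4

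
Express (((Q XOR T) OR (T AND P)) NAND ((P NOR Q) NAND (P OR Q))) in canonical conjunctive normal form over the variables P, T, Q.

(P OR T OR NOT Q) AND (P OR NOT T OR Q) AND (NOT P OR T OR NOT Q) AND (NOT P OR NOT T OR Q) AND (NOT P OR NOT T OR NOT Q)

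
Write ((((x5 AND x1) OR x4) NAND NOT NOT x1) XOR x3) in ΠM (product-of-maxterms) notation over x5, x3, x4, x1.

ΠM(3, 4, 5, 6, 9, 11, 12, 14) = (x5 OR x3 OR NOT x4 OR NOT x1) AND (x5 OR NOT x3 OR x4 OR x1) AND (x5 OR NOT x3 OR x4 OR NOT x1) AND (x5 OR NOT x3 OR NOT x4 OR x1) AND (NOT x5 OR x3 OR x4 OR NOT x1) AND (NOT x5 OR x3 OR NOT x4 OR NOT x1) AND (NOT x5 OR NOT x3 OR x4 OR x1) AND (NOT x5 OR NOT x3 OR NOT x4 OR x1)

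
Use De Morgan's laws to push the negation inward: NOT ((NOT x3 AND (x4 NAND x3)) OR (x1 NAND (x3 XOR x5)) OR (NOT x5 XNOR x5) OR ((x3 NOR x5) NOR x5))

NOT (NOT x3 AND (x4 NAND x3)) AND NOT (x1 NAND (x3 XOR x5)) AND NOT (NOT x5 XNOR x5) AND NOT ((x3 NOR x5) NOR x5)
De Morgan's: NOT(OR of terms) = AND of negations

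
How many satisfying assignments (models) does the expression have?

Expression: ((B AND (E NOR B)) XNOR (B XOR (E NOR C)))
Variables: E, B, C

Satisfying assignments: (0,0,1), (0,1,0), (1,0,0), (1,0,1)
Count: 4 out of 8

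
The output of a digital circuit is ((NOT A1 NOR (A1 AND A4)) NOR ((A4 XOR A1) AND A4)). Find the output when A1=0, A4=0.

Substituting: ((NOT 0 NOR (0 AND 0)) NOR ((0 XOR 0) AND 0))
= 1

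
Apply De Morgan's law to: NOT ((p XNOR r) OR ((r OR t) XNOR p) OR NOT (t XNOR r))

NOT (p XNOR r) AND NOT ((r OR t) XNOR p) AND (t XNOR r)
De Morgan's: NOT(OR of terms) = AND of negations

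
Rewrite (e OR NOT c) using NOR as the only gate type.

((e NOR (c NOR c)) NOR (e NOR (c NOR c)))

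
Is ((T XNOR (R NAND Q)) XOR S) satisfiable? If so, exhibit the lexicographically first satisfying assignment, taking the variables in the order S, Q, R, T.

S=0, Q=0, R=0, T=1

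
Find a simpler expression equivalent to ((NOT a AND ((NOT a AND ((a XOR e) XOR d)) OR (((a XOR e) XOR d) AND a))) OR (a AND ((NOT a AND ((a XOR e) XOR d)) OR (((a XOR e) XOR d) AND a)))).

By distribution ((E AND v) OR (E AND NOT v) = E) then distribution ((E AND v) OR (E AND NOT v) = E):
= ((a XOR e) XOR d)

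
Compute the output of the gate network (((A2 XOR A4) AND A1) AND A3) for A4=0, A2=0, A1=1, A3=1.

Substituting: (((0 XOR 0) AND 1) AND 1)
= 0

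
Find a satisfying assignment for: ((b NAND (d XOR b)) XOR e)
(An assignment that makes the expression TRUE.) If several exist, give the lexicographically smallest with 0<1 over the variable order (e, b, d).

e=0, b=0, d=0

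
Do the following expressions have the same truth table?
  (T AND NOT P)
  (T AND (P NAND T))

Yes, they are equivalent — the two output columns agree on all 4 assignments:
T | P | Expression 1 | Expression 2
-----------------------------------
0 | 0 | 0 | 0
0 | 1 | 0 | 0
1 | 0 | 1 | 1
1 | 1 | 0 | 0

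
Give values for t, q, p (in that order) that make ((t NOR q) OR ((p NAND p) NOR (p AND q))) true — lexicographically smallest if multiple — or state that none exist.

t=0, q=0, p=0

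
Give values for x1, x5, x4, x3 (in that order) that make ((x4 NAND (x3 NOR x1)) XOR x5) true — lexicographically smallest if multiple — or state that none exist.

x1=0, x5=0, x4=0, x3=0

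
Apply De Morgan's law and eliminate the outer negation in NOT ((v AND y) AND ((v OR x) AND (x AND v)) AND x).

NOT (v AND y) OR NOT ((v OR x) AND (x AND v)) OR NOT x
De Morgan's: NOT(AND of terms) = OR of negations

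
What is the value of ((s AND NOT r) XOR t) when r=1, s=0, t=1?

Substituting: ((0 AND NOT 1) XOR 1)
= 1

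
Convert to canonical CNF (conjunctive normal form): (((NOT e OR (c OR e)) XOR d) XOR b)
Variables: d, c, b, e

(d OR c OR NOT b OR e) AND (d OR c OR NOT b OR NOT e) AND (d OR NOT c OR NOT b OR e) AND (d OR NOT c OR NOT b OR NOT e) AND (NOT d OR c OR b OR e) AND (NOT d OR c OR b OR NOT e) AND (NOT d OR NOT c OR b OR e) AND (NOT d OR NOT c OR b OR NOT e)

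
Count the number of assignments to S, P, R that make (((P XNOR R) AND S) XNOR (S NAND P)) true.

Satisfying assignments: (1,0,0), (1,1,0)
Count: 2 out of 8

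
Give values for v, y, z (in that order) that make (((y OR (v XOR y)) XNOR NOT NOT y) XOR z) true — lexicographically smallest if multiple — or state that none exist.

v=0, y=0, z=0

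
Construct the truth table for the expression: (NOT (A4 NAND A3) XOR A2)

A2 | A4 | A3 | Output
---------------------
0 | 0 | 0 | 0
0 | 0 | 1 | 0
0 | 1 | 0 | 0
0 | 1 | 1 | 1
1 | 0 | 0 | 1
1 | 0 | 1 | 1
1 | 1 | 0 | 1
1 | 1 | 1 | 0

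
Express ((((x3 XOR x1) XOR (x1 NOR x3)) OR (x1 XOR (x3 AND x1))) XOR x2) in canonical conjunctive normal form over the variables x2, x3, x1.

(x2 OR NOT x3 OR NOT x1) AND (NOT x2 OR x3 OR x1) AND (NOT x2 OR x3 OR NOT x1) AND (NOT x2 OR NOT x3 OR x1)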